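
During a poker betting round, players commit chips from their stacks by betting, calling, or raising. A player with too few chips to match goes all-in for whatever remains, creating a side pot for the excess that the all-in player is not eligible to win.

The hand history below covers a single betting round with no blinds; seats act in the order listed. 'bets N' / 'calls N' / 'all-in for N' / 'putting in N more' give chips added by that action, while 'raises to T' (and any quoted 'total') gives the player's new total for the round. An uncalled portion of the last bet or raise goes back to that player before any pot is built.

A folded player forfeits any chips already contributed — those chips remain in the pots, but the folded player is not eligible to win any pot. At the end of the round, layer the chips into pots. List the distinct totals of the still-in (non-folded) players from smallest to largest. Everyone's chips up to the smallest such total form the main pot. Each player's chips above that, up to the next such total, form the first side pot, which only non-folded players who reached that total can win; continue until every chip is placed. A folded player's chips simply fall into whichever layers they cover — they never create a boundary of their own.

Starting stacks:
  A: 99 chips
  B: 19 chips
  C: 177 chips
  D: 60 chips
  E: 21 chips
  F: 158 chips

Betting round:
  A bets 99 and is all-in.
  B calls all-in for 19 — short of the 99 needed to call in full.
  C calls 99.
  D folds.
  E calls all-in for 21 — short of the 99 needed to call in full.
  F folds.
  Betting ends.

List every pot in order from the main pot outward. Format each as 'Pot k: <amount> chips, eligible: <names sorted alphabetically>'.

Contributions: A=99, B=19, C=99, E=21
Folded: D, F
Pot levels (distinct totals of non-folded players): 19, 21, 99
Layer 1-19: 19 each from A, B, C, E = 19*4 = 76 chips; eligible A, B, C, E
Layer 20-21: 2 each from A, C, E = 2*3 = 6 chips; eligible A, C, E
Layer 22-99: 78 each from A, C = 78*2 = 156 chips; eligible A, C

Pot 1: 76 chips, eligible: A, B, C, E
Pot 2: 6 chips, eligible: A, C, E
Pot 3: 156 chips, eligible: A, C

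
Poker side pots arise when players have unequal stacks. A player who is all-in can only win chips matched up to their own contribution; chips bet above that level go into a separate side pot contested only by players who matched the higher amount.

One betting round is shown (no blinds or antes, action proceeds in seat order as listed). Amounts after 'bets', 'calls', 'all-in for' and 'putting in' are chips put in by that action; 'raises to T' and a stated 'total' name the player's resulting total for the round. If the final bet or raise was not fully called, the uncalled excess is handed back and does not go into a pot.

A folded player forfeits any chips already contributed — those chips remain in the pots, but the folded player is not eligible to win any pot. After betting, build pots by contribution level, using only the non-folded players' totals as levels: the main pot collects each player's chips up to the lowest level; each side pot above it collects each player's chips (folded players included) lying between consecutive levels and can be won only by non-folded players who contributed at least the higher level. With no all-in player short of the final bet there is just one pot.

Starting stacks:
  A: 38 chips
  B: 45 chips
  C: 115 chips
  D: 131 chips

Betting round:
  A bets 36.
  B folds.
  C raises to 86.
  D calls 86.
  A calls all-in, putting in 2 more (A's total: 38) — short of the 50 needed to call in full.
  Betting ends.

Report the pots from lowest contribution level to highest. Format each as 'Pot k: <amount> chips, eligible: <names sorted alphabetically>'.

Contributions: A=38, C=86, D=86
Folded: B
Pot levels (distinct totals of non-folded players): 38, 86
Layer 1-38: 38 each from A, C, D = 38*3 = 114 chips; eligible A, C, D
Layer 39-86: 48 each from C, D = 48*2 = 96 chips; eligible C, D

Pot 1: 114 chips, eligible: A, C, D
Pot 2: 96 chips, eligible: C, D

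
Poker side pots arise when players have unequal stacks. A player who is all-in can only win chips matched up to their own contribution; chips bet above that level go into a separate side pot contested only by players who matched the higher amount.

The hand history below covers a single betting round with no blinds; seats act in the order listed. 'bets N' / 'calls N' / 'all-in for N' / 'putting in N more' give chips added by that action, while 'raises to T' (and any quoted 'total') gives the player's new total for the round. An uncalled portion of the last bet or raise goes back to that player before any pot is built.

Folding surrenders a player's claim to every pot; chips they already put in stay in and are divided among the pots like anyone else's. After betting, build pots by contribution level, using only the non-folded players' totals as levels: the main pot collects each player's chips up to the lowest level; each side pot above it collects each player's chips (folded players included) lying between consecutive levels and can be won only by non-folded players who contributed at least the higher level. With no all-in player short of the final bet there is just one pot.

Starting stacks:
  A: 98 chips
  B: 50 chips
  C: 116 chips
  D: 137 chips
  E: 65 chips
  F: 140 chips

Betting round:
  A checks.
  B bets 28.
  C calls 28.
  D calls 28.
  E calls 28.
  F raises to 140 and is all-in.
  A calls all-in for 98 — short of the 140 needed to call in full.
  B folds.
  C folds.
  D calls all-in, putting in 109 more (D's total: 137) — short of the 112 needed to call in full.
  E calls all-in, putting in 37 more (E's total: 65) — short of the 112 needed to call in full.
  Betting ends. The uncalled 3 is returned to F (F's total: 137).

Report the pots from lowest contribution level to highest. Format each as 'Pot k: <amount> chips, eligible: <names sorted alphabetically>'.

Pot 1: 316 chips, eligible: A, D, E, F
Pot 2: 99 chips, eligible: A, D, F
Pot 3: 78 chips, eligible: D, F

Derivation:
Contributions (after 3 returned to F): A=98, B=28, C=28, D=137, E=65, F=137
Folded: B, C
Pot levels (distinct totals of non-folded players): 65, 98, 137
Layer 1-65: A 65 + B 28 + C 28 + D 65 + E 65 + F 65 = 316 chips; eligible A, D, E, F
Layer 66-98: 33 each from A, D, F = 33*3 = 99 chips; eligible A, D, F
Layer 99-137: 39 each from D, F = 39*2 = 78 chips; eligible D, F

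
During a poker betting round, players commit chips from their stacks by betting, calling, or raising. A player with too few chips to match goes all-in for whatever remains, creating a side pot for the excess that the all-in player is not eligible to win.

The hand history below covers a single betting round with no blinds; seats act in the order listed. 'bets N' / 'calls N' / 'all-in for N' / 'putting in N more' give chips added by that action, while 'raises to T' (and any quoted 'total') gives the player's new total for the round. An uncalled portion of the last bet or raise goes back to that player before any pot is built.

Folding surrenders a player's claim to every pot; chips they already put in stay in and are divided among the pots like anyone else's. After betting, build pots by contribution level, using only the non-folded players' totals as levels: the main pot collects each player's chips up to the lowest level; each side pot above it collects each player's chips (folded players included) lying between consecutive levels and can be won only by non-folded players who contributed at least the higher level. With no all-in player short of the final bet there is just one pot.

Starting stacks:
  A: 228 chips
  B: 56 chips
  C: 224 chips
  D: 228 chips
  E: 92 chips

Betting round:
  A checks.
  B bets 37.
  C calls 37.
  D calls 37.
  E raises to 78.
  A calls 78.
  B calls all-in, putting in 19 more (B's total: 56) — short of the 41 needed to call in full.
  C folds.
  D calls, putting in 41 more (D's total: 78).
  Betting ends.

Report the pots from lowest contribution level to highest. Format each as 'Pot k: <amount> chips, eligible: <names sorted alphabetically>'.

Pot 1: 261 chips, eligible: A, B, D, E
Pot 2: 66 chips, eligible: A, D, E

Derivation:
Contributions: A=78, B=56, C=37, D=78, E=78
Folded: C
Pot levels (distinct totals of non-folded players): 56, 78
Layer 1-56: A 56 + B 56 + C 37 + D 56 + E 56 = 261 chips; eligible A, B, D, E
Layer 57-78: 22 each from A, D, E = 22*3 = 66 chips; eligible A, D, E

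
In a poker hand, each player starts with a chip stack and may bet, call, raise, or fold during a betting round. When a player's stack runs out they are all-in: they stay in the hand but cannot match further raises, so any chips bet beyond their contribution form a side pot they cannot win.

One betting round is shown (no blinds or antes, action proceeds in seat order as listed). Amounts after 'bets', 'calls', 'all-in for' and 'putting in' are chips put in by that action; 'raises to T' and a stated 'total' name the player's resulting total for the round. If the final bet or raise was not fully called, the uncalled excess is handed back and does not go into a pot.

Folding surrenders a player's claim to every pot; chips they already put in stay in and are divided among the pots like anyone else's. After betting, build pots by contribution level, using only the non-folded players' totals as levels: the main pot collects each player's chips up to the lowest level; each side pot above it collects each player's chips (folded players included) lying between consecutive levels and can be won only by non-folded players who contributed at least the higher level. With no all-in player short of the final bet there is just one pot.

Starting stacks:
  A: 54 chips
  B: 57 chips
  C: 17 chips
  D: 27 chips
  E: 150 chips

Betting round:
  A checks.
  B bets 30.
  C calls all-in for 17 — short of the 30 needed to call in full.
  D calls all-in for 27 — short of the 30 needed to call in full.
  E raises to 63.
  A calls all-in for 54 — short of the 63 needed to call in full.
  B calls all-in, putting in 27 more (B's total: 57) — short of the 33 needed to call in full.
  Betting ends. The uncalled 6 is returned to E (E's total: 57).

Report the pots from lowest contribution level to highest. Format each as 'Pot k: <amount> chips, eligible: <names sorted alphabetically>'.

Pot 1: 85 chips, eligible: A, B, C, D, E
Pot 2: 40 chips, eligible: A, B, D, E
Pot 3: 81 chips, eligible: A, B, E
Pot 4: 6 chips, eligible: B, E

Derivation:
Contributions (after 6 returned to E): A=54, B=57, C=17, D=27, E=57
Pot levels (distinct totals of non-folded players): 17, 27, 54, 57
Layer 1-17: 17 each from A, B, C, D, E = 17*5 = 85 chips; eligible A, B, C, D, E
Layer 18-27: 10 each from A, B, D, E = 10*4 = 40 chips; eligible A, B, D, E
Layer 28-54: 27 each from A, B, E = 27*3 = 81 chips; eligible A, B, E
Layer 55-57: 3 each from B, E = 3*2 = 6 chips; eligible B, E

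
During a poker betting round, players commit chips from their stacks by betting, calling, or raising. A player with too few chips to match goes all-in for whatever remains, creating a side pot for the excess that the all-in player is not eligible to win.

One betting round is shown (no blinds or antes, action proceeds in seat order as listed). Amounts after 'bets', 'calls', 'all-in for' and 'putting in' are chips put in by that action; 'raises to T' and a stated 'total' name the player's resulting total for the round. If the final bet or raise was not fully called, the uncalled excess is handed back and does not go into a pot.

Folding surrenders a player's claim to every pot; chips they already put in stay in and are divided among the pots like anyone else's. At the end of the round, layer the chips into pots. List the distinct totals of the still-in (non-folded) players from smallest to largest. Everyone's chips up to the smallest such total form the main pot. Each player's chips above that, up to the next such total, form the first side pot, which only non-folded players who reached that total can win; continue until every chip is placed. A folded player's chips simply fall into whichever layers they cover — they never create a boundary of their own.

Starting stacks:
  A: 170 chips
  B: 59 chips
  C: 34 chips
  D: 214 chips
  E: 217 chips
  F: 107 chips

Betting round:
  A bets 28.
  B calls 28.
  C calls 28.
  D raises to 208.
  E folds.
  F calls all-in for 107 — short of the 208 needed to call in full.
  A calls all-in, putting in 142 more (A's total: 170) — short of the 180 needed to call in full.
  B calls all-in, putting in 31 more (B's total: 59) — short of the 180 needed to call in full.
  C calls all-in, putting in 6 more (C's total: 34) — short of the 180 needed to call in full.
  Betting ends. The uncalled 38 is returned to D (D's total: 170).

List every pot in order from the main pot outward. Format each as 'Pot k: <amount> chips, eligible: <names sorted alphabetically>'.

Contributions (after 38 returned to D): A=170, B=59, C=34, D=170, F=107
Folded: E
Pot levels (distinct totals of non-folded players): 34, 59, 107, 170
Layer 1-34: 34 each from A, B, C, D, F = 34*5 = 170 chips; eligible A, B, C, D, F
Layer 35-59: 25 each from A, B, D, F = 25*4 = 100 chips; eligible A, B, D, F
Layer 60-107: 48 each from A, D, F = 48*3 = 144 chips; eligible A, D, F
Layer 108-170: 63 each from A, D = 63*2 = 126 chips; eligible A, D

Pot 1: 170 chips, eligible: A, B, C, D, F
Pot 2: 100 chips, eligible: A, B, D, F
Pot 3: 144 chips, eligible: A, D, F
Pot 4: 126 chips, eligible: A, D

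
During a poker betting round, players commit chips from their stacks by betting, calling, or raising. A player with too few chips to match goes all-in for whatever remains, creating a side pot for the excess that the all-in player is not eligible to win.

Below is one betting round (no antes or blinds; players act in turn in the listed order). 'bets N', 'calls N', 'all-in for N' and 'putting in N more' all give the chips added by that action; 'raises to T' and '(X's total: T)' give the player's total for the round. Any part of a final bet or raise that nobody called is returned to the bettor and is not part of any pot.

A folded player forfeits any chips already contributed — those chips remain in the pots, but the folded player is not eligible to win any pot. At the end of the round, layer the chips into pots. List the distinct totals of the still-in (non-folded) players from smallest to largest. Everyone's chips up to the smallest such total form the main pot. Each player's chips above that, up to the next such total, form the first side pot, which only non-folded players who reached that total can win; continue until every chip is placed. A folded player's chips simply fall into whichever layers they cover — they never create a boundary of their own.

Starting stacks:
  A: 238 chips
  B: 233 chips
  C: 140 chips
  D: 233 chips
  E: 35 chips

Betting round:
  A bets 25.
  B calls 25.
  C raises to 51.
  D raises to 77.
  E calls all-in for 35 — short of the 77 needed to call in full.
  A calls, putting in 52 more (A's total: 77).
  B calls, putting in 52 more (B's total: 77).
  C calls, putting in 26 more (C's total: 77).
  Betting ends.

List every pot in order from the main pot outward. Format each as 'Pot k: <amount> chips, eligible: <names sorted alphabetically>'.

Pot 1: 175 chips, eligible: A, B, C, D, E
Pot 2: 168 chips, eligible: A, B, C, D

Derivation:
Contributions: A=77, B=77, C=77, D=77, E=35
Pot levels (distinct totals of non-folded players): 35, 77
Layer 1-35: 35 each from A, B, C, D, E = 35*5 = 175 chips; eligible A, B, C, D, E
Layer 36-77: 42 each from A, B, C, D = 42*4 = 168 chips; eligible A, B, C, D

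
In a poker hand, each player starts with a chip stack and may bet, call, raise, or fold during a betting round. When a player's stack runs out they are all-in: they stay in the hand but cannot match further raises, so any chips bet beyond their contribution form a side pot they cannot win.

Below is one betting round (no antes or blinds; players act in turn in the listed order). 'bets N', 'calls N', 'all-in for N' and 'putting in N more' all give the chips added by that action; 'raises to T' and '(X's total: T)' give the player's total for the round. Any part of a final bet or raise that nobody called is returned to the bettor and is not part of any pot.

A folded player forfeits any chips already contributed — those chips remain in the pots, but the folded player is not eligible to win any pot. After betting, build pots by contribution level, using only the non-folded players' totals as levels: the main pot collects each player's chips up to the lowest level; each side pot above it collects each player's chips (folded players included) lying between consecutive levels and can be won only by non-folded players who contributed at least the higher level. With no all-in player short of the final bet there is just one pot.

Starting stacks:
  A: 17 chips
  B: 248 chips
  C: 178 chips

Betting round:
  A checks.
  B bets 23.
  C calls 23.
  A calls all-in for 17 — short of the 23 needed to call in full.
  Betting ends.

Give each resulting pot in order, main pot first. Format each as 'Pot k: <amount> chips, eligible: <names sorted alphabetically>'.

Contributions: A=17, B=23, C=23
Pot levels (distinct totals of non-folded players): 17, 23
Layer 1-17: 17 each from A, B, C = 17*3 = 51 chips; eligible A, B, C
Layer 18-23: 6 each from B, C = 6*2 = 12 chips; eligible B, C

Pot 1: 51 chips, eligible: A, B, C
Pot 2: 12 chips, eligible: B, C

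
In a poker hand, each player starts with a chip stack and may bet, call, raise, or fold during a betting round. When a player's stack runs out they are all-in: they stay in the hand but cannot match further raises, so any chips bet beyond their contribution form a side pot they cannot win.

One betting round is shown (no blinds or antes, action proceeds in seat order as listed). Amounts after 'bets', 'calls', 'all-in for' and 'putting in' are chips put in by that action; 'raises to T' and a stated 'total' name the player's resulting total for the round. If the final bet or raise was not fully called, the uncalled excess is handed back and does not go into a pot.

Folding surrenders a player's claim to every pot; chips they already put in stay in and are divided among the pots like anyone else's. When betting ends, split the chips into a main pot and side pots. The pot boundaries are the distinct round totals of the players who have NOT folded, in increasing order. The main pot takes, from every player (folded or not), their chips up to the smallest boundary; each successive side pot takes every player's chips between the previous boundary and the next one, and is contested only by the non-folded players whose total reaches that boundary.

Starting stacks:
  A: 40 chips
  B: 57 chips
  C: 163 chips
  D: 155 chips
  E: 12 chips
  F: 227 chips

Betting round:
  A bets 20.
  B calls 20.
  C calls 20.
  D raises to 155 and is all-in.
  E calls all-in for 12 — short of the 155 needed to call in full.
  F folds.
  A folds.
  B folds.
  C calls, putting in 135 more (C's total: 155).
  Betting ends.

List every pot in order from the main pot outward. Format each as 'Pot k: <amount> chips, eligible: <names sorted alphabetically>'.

Contributions: A=20, B=20, C=155, D=155, E=12
Folded: A, B, F
Pot levels (distinct totals of non-folded players): 12, 155
Layer 1-12: 12 each from A, B, C, D, E = 12*5 = 60 chips; eligible C, D, E
Layer 13-155: A 8 + B 8 + C 143 + D 143 = 302 chips; eligible C, D

Pot 1: 60 chips, eligible: C, D, E
Pot 2: 302 chips, eligible: C, D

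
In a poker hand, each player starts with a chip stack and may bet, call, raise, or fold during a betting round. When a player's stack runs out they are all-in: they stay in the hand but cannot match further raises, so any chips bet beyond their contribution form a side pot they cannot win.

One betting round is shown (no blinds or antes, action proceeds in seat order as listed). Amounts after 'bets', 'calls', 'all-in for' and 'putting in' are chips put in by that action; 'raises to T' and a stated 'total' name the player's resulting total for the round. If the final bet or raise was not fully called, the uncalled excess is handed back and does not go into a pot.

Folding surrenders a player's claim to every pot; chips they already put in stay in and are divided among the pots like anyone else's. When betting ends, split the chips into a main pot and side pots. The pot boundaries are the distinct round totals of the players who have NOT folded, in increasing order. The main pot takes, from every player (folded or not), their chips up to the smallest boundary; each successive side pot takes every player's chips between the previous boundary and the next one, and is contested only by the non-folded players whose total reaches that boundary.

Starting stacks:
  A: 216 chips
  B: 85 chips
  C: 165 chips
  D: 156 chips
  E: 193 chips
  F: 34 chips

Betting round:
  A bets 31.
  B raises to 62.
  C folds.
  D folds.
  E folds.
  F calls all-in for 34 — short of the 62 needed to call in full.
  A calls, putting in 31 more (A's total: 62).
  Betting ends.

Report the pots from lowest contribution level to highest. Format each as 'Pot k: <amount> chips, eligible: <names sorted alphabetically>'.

Contributions: A=62, B=62, F=34
Folded: C, D, E
Pot levels (distinct totals of non-folded players): 34, 62
Layer 1-34: 34 each from A, B, F = 34*3 = 102 chips; eligible A, B, F
Layer 35-62: 28 each from A, B = 28*2 = 56 chips; eligible A, B

Pot 1: 102 chips, eligible: A, B, F
Pot 2: 56 chips, eligible: A, B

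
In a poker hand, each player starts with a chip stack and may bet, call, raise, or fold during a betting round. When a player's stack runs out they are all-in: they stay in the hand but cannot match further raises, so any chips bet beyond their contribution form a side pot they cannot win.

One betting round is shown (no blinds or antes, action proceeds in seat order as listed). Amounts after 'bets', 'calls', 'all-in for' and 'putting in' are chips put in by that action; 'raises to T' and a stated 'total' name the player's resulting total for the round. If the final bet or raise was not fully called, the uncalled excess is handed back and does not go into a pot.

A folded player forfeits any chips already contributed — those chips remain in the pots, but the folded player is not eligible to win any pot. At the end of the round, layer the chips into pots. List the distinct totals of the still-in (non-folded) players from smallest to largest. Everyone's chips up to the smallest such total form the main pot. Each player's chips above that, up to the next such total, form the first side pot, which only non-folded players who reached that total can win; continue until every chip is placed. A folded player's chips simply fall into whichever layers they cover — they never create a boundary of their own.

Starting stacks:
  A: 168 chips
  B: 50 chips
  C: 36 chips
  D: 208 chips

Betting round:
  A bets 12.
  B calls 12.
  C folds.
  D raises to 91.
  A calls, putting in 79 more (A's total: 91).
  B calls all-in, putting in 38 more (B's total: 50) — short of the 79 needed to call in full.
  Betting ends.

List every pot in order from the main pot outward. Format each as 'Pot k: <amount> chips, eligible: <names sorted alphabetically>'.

Pot 1: 150 chips, eligible: A, B, D
Pot 2: 82 chips, eligible: A, D

Derivation:
Contributions: A=91, B=50, D=91
Folded: C
Pot levels (distinct totals of non-folded players): 50, 91
Layer 1-50: 50 each from A, B, D = 50*3 = 150 chips; eligible A, B, D
Layer 51-91: 41 each from A, D = 41*2 = 82 chips; eligible A, D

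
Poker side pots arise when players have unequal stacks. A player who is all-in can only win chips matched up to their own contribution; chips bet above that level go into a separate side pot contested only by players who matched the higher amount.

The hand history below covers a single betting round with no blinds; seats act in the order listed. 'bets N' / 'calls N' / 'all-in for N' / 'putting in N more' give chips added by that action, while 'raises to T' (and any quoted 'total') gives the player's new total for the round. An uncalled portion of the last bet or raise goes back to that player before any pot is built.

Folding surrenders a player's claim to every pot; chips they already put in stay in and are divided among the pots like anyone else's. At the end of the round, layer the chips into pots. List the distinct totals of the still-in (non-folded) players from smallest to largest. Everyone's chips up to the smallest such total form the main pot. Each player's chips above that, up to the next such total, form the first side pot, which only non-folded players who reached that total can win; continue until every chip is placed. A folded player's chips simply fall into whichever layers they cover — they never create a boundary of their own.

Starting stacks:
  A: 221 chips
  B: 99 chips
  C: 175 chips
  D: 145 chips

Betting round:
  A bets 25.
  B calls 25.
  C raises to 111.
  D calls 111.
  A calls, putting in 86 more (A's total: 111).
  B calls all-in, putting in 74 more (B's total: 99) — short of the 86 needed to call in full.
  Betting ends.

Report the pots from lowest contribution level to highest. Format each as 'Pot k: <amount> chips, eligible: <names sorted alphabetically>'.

Contributions: A=111, B=99, C=111, D=111
Pot levels (distinct totals of non-folded players): 99, 111
Layer 1-99: 99 each from A, B, C, D = 99*4 = 396 chips; eligible A, B, C, D
Layer 100-111: 12 each from A, C, D = 12*3 = 36 chips; eligible A, C, D

Pot 1: 396 chips, eligible: A, B, C, D
Pot 2: 36 chips, eligible: A, C, D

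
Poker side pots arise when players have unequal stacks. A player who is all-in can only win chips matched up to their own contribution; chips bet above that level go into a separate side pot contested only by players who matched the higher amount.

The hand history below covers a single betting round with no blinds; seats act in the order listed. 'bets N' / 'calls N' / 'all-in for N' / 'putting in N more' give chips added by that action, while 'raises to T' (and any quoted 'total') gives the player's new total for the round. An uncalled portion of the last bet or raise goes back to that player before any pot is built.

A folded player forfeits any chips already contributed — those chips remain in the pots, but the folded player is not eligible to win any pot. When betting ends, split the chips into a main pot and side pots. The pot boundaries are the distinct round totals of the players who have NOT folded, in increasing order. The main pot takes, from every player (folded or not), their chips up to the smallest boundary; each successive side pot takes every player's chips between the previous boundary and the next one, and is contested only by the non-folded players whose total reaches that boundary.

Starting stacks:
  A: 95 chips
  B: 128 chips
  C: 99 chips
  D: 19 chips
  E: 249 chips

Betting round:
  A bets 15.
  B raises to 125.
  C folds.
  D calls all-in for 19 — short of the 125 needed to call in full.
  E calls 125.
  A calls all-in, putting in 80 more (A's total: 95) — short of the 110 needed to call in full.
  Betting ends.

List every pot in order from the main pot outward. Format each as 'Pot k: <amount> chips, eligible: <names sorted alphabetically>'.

Pot 1: 76 chips, eligible: A, B, D, E
Pot 2: 228 chips, eligible: A, B, E
Pot 3: 60 chips, eligible: B, E

Derivation:
Contributions: A=95, B=125, D=19, E=125
Folded: C
Pot levels (distinct totals of non-folded players): 19, 95, 125
Layer 1-19: 19 each from A, B, D, E = 19*4 = 76 chips; eligible A, B, D, E
Layer 20-95: 76 each from A, B, E = 76*3 = 228 chips; eligible A, B, E
Layer 96-125: 30 each from B, E = 30*2 = 60 chips; eligible B, E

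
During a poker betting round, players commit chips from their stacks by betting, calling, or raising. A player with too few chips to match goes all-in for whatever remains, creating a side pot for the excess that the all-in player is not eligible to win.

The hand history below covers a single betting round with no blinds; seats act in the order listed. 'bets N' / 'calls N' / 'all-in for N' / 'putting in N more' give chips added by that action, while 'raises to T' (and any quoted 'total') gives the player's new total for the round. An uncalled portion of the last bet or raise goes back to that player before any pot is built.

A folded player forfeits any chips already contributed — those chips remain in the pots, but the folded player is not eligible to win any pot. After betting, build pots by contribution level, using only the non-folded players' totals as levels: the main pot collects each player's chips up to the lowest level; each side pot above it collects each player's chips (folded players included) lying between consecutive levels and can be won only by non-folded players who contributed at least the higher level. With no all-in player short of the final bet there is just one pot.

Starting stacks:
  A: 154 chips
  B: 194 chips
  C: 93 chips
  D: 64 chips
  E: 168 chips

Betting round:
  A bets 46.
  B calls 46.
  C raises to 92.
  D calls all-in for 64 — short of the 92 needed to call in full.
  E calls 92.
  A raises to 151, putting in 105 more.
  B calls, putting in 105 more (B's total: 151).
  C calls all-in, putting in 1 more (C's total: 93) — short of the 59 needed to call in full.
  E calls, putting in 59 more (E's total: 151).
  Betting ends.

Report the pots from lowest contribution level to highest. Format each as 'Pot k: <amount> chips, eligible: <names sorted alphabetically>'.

Contributions: A=151, B=151, C=93, D=64, E=151
Pot levels (distinct totals of non-folded players): 64, 93, 151
Layer 1-64: 64 each from A, B, C, D, E = 64*5 = 320 chips; eligible A, B, C, D, E
Layer 65-93: 29 each from A, B, C, E = 29*4 = 116 chips; eligible A, B, C, E
Layer 94-151: 58 each from A, B, E = 58*3 = 174 chips; eligible A, B, E

Pot 1: 320 chips, eligible: A, B, C, D, E
Pot 2: 116 chips, eligible: A, B, C, E
Pot 3: 174 chips, eligible: A, B, E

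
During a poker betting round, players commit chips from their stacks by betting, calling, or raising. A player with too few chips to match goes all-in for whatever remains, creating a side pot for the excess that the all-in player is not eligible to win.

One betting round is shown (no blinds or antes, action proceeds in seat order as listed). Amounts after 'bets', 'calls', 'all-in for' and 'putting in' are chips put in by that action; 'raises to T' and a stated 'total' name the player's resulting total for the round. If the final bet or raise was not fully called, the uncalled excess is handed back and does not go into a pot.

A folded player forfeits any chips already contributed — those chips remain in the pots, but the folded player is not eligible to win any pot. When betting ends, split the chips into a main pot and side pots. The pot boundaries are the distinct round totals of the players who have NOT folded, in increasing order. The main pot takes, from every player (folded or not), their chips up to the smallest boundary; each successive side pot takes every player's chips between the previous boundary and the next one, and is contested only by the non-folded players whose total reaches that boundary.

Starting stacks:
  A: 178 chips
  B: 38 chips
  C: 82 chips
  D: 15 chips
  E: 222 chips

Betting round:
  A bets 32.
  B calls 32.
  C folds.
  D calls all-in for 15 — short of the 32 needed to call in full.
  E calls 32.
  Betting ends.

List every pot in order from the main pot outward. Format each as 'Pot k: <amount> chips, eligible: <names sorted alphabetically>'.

Pot 1: 60 chips, eligible: A, B, D, E
Pot 2: 51 chips, eligible: A, B, E

Derivation:
Contributions: A=32, B=32, D=15, E=32
Folded: C
Pot levels (distinct totals of non-folded players): 15, 32
Layer 1-15: 15 each from A, B, D, E = 15*4 = 60 chips; eligible A, B, D, E
Layer 16-32: 17 each from A, B, E = 17*3 = 51 chips; eligible A, B, E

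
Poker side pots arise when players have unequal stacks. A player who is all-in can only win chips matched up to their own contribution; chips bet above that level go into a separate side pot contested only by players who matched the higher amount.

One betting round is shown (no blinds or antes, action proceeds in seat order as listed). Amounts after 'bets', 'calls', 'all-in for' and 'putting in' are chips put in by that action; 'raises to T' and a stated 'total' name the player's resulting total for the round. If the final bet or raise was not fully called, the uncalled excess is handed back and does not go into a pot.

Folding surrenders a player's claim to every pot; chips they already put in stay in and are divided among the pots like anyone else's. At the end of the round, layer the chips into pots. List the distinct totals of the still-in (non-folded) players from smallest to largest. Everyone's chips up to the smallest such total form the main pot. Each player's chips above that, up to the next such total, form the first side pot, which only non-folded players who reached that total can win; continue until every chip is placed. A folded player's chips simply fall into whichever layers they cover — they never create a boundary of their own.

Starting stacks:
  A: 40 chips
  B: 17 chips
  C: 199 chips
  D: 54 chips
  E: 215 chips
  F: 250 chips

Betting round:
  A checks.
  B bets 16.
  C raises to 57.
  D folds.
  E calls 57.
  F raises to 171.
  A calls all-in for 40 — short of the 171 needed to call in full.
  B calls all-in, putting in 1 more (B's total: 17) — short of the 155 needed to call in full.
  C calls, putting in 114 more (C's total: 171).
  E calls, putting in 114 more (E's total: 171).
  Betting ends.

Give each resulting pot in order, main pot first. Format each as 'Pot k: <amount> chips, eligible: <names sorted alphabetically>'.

Contributions: A=40, B=17, C=171, E=171, F=171
Folded: D
Pot levels (distinct totals of non-folded players): 17, 40, 171
Layer 1-17: 17 each from A, B, C, E, F = 17*5 = 85 chips; eligible A, B, C, E, F
Layer 18-40: 23 each from A, C, E, F = 23*4 = 92 chips; eligible A, C, E, F
Layer 41-171: 131 each from C, E, F = 131*3 = 393 chips; eligible C, E, F

Pot 1: 85 chips, eligible: A, B, C, E, F
Pot 2: 92 chips, eligible: A, C, E, F
Pot 3: 393 chips, eligible: C, E, F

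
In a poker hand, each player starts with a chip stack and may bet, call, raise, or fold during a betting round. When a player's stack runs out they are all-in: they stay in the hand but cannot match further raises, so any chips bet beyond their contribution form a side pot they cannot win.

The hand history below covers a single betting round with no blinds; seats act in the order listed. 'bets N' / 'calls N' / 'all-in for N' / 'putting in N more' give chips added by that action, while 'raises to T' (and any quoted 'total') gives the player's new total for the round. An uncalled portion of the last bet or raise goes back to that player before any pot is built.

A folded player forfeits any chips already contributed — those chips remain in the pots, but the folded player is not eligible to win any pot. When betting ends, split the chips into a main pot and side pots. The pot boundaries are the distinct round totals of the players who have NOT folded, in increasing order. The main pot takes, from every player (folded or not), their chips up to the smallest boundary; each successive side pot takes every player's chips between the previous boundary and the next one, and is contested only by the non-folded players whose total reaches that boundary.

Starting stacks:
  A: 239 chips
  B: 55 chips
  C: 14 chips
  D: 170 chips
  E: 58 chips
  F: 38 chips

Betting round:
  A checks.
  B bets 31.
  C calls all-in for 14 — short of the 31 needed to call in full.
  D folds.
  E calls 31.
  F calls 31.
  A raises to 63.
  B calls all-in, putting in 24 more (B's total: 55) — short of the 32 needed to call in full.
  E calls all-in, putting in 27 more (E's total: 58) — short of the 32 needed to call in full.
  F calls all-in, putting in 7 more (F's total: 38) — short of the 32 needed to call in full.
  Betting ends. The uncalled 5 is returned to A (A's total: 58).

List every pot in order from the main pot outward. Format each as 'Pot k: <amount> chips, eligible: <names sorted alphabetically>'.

Contributions (after 5 returned to A): A=58, B=55, C=14, E=58, F=38
Folded: D
Pot levels (distinct totals of non-folded players): 14, 38, 55, 58
Layer 1-14: 14 each from A, B, C, E, F = 14*5 = 70 chips; eligible A, B, C, E, F
Layer 15-38: 24 each from A, B, E, F = 24*4 = 96 chips; eligible A, B, E, F
Layer 39-55: 17 each from A, B, E = 17*3 = 51 chips; eligible A, B, E
Layer 56-58: 3 each from A, E = 3*2 = 6 chips; eligible A, E

Pot 1: 70 chips, eligible: A, B, C, E, F
Pot 2: 96 chips, eligible: A, B, E, F
Pot 3: 51 chips, eligible: A, B, E
Pot 4: 6 chips, eligible: A, E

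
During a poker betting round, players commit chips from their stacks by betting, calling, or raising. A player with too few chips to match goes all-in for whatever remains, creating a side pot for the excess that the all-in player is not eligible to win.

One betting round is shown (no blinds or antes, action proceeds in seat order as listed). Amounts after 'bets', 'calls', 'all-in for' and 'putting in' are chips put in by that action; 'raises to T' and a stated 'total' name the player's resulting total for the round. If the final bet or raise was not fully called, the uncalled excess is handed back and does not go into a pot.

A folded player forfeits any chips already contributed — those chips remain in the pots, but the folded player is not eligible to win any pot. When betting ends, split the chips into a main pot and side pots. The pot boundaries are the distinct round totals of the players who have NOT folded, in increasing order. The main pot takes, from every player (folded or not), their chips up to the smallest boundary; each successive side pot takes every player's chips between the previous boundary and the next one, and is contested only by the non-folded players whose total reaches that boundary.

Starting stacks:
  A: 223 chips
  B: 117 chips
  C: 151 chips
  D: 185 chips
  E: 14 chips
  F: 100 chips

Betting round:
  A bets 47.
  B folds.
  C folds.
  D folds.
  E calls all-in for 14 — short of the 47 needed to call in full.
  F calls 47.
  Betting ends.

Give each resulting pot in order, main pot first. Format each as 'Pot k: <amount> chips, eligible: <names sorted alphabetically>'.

Contributions: A=47, E=14, F=47
Folded: B, C, D
Pot levels (distinct totals of non-folded players): 14, 47
Layer 1-14: 14 each from A, E, F = 14*3 = 42 chips; eligible A, E, F
Layer 15-47: 33 each from A, F = 33*2 = 66 chips; eligible A, F

Pot 1: 42 chips, eligible: A, E, F
Pot 2: 66 chips, eligible: A, F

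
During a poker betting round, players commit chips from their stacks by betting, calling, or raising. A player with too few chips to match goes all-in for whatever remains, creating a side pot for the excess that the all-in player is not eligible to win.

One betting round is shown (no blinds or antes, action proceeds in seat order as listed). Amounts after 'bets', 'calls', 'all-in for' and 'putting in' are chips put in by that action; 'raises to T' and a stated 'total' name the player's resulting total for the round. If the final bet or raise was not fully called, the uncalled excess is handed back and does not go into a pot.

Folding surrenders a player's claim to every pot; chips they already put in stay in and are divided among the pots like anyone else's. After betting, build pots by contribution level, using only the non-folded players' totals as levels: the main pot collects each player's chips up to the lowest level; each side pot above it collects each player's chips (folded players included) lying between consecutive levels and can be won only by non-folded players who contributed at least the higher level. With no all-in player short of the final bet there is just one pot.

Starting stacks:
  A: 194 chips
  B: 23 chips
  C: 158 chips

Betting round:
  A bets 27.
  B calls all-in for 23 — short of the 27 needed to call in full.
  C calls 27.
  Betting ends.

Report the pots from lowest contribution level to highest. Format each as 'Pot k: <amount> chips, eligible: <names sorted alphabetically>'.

Pot 1: 69 chips, eligible: A, B, C
Pot 2: 8 chips, eligible: A, C

Derivation:
Contributions: A=27, B=23, C=27
Pot levels (distinct totals of non-folded players): 23, 27
Layer 1-23: 23 each from A, B, C = 23*3 = 69 chips; eligible A, B, C
Layer 24-27: 4 each from A, C = 4*2 = 8 chips; eligible A, C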